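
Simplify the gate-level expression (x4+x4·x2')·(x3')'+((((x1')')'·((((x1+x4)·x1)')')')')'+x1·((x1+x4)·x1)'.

(x4+x4·x2')·(x3')'+((((x1')')'·((((x1+x4)·x1)')')')')'+x1·((x1+x4)·x1)'
= (x4+x4·x2')·(x3')'+((x1')'+(((x1+x4)·x1)')')'+x1·((x1+x4)·x1)'
= (x4+x4·x2')·(x3')'+x1'·((x1+x4)·x1)'+x1·((x1+x4)·x1)'
= (x4+x4·x2')·x3+x1'·((x1+x4)·x1)'+x1·((x1+x4)·x1)'
= x4·x3+x1'·((x1+x4)·x1)'+x1·((x1+x4)·x1)'
= x4·x3+((x1+x4)·x1)'
= x4·x3+x1'

x4·x3+x1'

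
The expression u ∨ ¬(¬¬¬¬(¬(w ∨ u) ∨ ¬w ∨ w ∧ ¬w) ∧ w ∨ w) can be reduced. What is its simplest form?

u ∨ ¬(¬¬¬¬(¬(w ∨ u) ∨ ¬w ∨ w ∧ ¬w) ∧ w ∨ w)
= u ∨ ¬(¬¬¬¬(¬(w ∨ u) ∨ ¬w) ∧ w ∨ w)   — complement / identity
= u ∨ ¬(¬¬¬((w ∨ u) ∧ w) ∧ w ∨ w)   — De Morgan
= u ∨ ¬(¬((w ∨ u) ∧ w) ∧ w ∨ w)   — double negation
= u ∨ ¬(¬w ∧ w ∨ w)   — absorption
= u ∨ ¬w   — complement / identity

u ∨ ¬w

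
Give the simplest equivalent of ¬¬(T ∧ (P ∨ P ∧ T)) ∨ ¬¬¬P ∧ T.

¬¬(T ∧ (P ∨ P ∧ T)) ∨ ¬¬¬P ∧ T
= ¬¬(T ∧ P) ∨ ¬¬¬P ∧ T   [absorption]
= T ∧ P ∨ ¬¬¬P ∧ T   [double negation]
= T ∧ P ∨ ¬P ∧ T   [double negation]
= T   [distribution]

T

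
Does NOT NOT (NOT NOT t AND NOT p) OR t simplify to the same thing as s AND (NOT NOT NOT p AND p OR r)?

E1: NOT NOT (NOT NOT t AND NOT p) OR t
    = NOT NOT t AND NOT p OR t   [double negation]
    = t AND NOT p OR t   [double negation]
    = t   [absorption]
E2: s AND (NOT NOT NOT p AND p OR r)
    = s AND (NOT p AND p OR r)   [double negation]
    = s AND r   [complement / identity]
These differ: at p=0, r=1, s=0, t=1, E1 = 1 but E2 = 0.

No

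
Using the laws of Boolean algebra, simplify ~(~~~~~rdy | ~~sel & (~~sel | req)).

rdy & ~sel

~(~~~~~rdy | ~~sel & (~~sel | req))
= ~(~~~rdy | ~~sel & (~~sel | req))   (double negation)
= ~(~~~rdy | ~~sel)   (absorption)
= ~(~rdy | ~~sel)   (double negation)
= rdy & ~sel   (De Morgan)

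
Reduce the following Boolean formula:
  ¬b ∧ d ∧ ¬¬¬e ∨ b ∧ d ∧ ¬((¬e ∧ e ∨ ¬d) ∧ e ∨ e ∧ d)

¬b ∧ d ∧ ¬¬¬e ∨ b ∧ d ∧ ¬((¬e ∧ e ∨ ¬d) ∧ e ∨ e ∧ d)
= ¬b ∧ d ∧ ¬¬¬e ∨ b ∧ d ∧ ¬(¬d ∧ e ∨ e ∧ d)   — complement / identity
= ¬b ∧ d ∧ ¬¬¬e ∨ b ∧ d ∧ ¬e   — distribution
= ¬b ∧ d ∧ ¬e ∨ b ∧ d ∧ ¬e   — double negation
= d ∧ ¬e   — distribution

d ∧ ¬e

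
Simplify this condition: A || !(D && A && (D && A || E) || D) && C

A || !D && C

A || !(D && A && (D && A || E) || D) && C
= A || !(D && A || D) && C   (absorption)
= A || !D && C   (absorption)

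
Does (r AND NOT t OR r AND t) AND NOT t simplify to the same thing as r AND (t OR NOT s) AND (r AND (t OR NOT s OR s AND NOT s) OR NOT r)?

No

E1: (r AND NOT t OR r AND t) AND NOT t
    = r AND NOT t   — distribution
E2: r AND (t OR NOT s) AND (r AND (t OR NOT s OR s AND NOT s) OR NOT r)
    = r AND (t OR NOT s) AND (r AND (t OR NOT s) OR NOT r)   — complement / identity
    = r AND (t OR NOT s)   — absorption
These differ: at r=1, s=0, t=1, E1 = 0 but E2 = 1.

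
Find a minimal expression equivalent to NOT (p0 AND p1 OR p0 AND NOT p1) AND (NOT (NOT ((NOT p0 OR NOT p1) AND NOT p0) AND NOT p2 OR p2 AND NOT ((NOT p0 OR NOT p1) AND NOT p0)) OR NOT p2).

NOT p0

NOT (p0 AND p1 OR p0 AND NOT p1) AND (NOT (NOT ((NOT p0 OR NOT p1) AND NOT p0) AND NOT p2 OR p2 AND NOT ((NOT p0 OR NOT p1) AND NOT p0)) OR NOT p2)
= NOT p0 AND (NOT (NOT ((NOT p0 OR NOT p1) AND NOT p0) AND NOT p2 OR p2 AND NOT ((NOT p0 OR NOT p1) AND NOT p0)) OR NOT p2)   (distribution)
= NOT p0 AND (NOT NOT ((NOT p0 OR NOT p1) AND NOT p0) OR NOT p2)   (distribution)
= NOT p0 AND ((NOT p0 OR NOT p1) AND NOT p0 OR NOT p2)   (double negation)
= NOT p0 AND (NOT p0 OR NOT p2)   (absorption)
= NOT p0   (absorption)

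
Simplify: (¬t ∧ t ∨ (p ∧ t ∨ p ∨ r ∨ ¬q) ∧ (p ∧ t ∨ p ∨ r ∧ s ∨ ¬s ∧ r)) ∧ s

(p ∨ r) ∧ s

(¬t ∧ t ∨ (p ∧ t ∨ p ∨ r ∨ ¬q) ∧ (p ∧ t ∨ p ∨ r ∧ s ∨ ¬s ∧ r)) ∧ s
= (¬t ∧ t ∨ (p ∧ t ∨ p ∨ r ∨ ¬q) ∧ (p ∧ t ∨ p ∨ r)) ∧ s
= (p ∧ t ∨ p ∨ r ∨ ¬q) ∧ (p ∧ t ∨ p ∨ r) ∧ s
= (p ∧ t ∨ p ∨ r) ∧ s
= (p ∨ r) ∧ s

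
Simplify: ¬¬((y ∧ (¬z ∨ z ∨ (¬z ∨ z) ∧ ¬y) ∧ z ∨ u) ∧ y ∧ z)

¬¬((y ∧ (¬z ∨ z ∨ (¬z ∨ z) ∧ ¬y) ∧ z ∨ u) ∧ y ∧ z)
= ¬¬((y ∧ (¬z ∨ z) ∧ z ∨ u) ∧ y ∧ z)   (absorption)
= (y ∧ (¬z ∨ z) ∧ z ∨ u) ∧ y ∧ z   (double negation)
= (y ∧ z ∨ u) ∧ y ∧ z   (complement / identity)
= y ∧ z   (absorption)

y ∧ z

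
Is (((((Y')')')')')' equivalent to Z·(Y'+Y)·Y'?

No

E1: (((((Y')')')')')'
    = (((Y')')')'   [double negation]
    = (Y')'   [double negation]
    = Y   [double negation]
E2: Z·(Y'+Y)·Y'
    = Z·Y'   [complement / identity]
These differ: at Y=1, Z=0, E1 = 1 but E2 = 0.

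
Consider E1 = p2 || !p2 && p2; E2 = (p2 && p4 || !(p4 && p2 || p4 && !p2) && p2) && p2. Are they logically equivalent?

Yes

E1: p2 || !p2 && p2
    = p2   (complement / identity)
E2: (p2 && p4 || !(p4 && p2 || p4 && !p2) && p2) && p2
    = (p2 && p4 || !p4 && p2) && p2   (distribution)
    = p2 && p2   (distribution)
    = p2   (idempotence)
Both reduce to p2, so they are equivalent.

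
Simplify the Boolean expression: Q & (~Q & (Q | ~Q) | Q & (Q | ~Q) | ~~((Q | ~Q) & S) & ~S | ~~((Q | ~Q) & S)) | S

Q & (~Q & (Q | ~Q) | Q & (Q | ~Q) | ~~((Q | ~Q) & S) & ~S | ~~((Q | ~Q) & S)) | S
= Q & (Q | ~Q | ~~((Q | ~Q) & S) & ~S | ~~((Q | ~Q) & S)) | S
= Q & (Q | ~Q | ~~((Q | ~Q) & S)) | S
= Q & (Q | ~Q | (Q | ~Q) & S) | S
= Q & (Q | ~Q) | S
= Q | S

Q | S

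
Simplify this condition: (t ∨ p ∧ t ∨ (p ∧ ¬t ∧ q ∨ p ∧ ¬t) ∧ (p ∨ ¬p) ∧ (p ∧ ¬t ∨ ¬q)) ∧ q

(t ∨ p) ∧ q

(t ∨ p ∧ t ∨ (p ∧ ¬t ∧ q ∨ p ∧ ¬t) ∧ (p ∨ ¬p) ∧ (p ∧ ¬t ∨ ¬q)) ∧ q
= (t ∨ p ∧ t ∨ p ∧ ¬t ∧ (p ∨ ¬p) ∧ (p ∧ ¬t ∨ ¬q)) ∧ q   [absorption]
= (t ∨ p ∧ t ∨ p ∧ ¬t ∧ (p ∧ ¬t ∨ ¬q)) ∧ q   [complement / identity]
= (t ∨ p ∧ t ∨ p ∧ ¬t) ∧ q   [absorption]
= (t ∨ p) ∧ q   [distribution]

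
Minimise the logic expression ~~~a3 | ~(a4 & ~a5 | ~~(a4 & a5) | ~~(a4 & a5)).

~a3 | ~a4

~~~a3 | ~(a4 & ~a5 | ~~(a4 & a5) | ~~(a4 & a5))
= ~~~a3 | ~(a4 & ~a5 | ~~(a4 & a5))   (idempotence)
= ~a3 | ~(a4 & ~a5 | ~~(a4 & a5))   (double negation)
= ~a3 | ~(a4 & ~a5 | a4 & a5)   (double negation)
= ~a3 | ~a4   (distribution)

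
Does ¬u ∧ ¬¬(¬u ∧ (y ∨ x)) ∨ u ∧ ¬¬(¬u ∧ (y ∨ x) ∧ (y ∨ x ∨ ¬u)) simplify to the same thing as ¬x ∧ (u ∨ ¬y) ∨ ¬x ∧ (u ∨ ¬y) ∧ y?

E1: ¬u ∧ ¬¬(¬u ∧ (y ∨ x)) ∨ u ∧ ¬¬(¬u ∧ (y ∨ x) ∧ (y ∨ x ∨ ¬u))
    = ¬u ∧ ¬¬(¬u ∧ (y ∨ x)) ∨ u ∧ ¬¬(¬u ∧ (y ∨ x))   [absorption]
    = ¬¬(¬u ∧ (y ∨ x))   [distribution]
    = ¬u ∧ (y ∨ x)   [double negation]
E2: ¬x ∧ (u ∨ ¬y) ∨ ¬x ∧ (u ∨ ¬y) ∧ y
    = ¬x ∧ (u ∨ ¬y)   [absorption]
These differ: at u=0, x=0, y=1, E1 = 1 but E2 = 0.

No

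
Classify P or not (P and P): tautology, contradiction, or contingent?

P or not (P and P)
= P or not P
= True

tautology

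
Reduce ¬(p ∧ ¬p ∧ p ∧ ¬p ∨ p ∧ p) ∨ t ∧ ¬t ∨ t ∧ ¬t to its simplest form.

¬p

¬(p ∧ ¬p ∧ p ∧ ¬p ∨ p ∧ p) ∨ t ∧ ¬t ∨ t ∧ ¬t
= ¬(p ∧ ¬p ∧ p ∧ ¬p ∨ p ∧ p) ∨ t ∧ ¬t   (idempotence)
= ¬(p ∧ ¬p ∧ p ∧ ¬p ∨ p ∧ p)   (complement / identity)
= ¬(p ∧ ¬p ∨ p ∧ p)   (idempotence)
= ¬p   (distribution)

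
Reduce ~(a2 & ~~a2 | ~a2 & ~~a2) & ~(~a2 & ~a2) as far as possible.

~(a2 & ~~a2 | ~a2 & ~~a2) & ~(~a2 & ~a2)
= ~(a2 & ~~a2 | ~a2 & ~~a2) & (a2 | a2)
= ~(a2 & ~~a2 | ~a2 & ~~a2) & a2
= ~~~a2 & a2
= ~a2 & a2
= 0

0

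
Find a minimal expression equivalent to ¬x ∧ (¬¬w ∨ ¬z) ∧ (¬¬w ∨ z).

¬x ∧ (¬¬w ∨ ¬z) ∧ (¬¬w ∨ z)
= ¬x ∧ (¬¬w ∨ ¬z ∧ z)   (distribution)
= ¬x ∧ ¬¬w   (complement / identity)
= ¬x ∧ w   (double negation)

¬x ∧ w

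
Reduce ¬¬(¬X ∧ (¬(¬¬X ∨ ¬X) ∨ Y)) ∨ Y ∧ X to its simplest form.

Y

¬¬(¬X ∧ (¬(¬¬X ∨ ¬X) ∨ Y)) ∨ Y ∧ X
= ¬X ∧ (¬(¬¬X ∨ ¬X) ∨ Y) ∨ Y ∧ X
= ¬X ∧ (¬X ∧ X ∨ Y) ∨ Y ∧ X
= ¬X ∧ Y ∨ Y ∧ X
= Y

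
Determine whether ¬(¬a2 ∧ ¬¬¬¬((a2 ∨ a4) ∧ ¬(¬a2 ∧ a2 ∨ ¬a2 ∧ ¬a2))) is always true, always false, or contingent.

always true

¬(¬a2 ∧ ¬¬¬¬((a2 ∨ a4) ∧ ¬(¬a2 ∧ a2 ∨ ¬a2 ∧ ¬a2)))
= ¬(¬a2 ∧ ¬¬¬¬((a2 ∨ a4) ∧ ¬¬a2))   (distribution)
= ¬(¬a2 ∧ ¬¬¬¬((a2 ∨ a4) ∧ a2))   (double negation)
= ¬(¬a2 ∧ ¬¬((a2 ∨ a4) ∧ a2))   (double negation)
= a2 ∨ ¬((a2 ∨ a4) ∧ a2)   (De Morgan)
= a2 ∨ ¬a2   (absorption)
= True   (complement)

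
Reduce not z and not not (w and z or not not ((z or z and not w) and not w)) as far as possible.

False

not z and not not (w and z or not not ((z or z and not w) and not w))
= not z and not not (w and z or not not (z and not w))   [absorption]
= not z and not not (w and z or z and not w)   [double negation]
= not z and (w and z or z and not w)   [double negation]
= not z and z   [distribution]
= False   [complement]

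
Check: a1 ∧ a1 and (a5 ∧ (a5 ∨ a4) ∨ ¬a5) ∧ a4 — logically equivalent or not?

No

E1: a1 ∧ a1
    = a1   (idempotence)
E2: (a5 ∧ (a5 ∨ a4) ∨ ¬a5) ∧ a4
    = (a5 ∨ ¬a5) ∧ a4   (absorption)
    = a4   (complement / identity)
These differ: at a1=1, a4=0, a5=0, E1 = 1 but E2 = 0.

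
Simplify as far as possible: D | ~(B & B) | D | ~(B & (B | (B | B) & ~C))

D | ~B

D | ~(B & B) | D | ~(B & (B | (B | B) & ~C))
= D | ~(B & B) | D | ~(B & (B | B & ~C))   (idempotence)
= D | ~(B & B) | D | ~(B & B)   (absorption)
= D | ~(B & B)   (idempotence)
= D | ~B   (idempotence)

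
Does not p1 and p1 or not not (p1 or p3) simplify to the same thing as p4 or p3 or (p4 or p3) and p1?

No

E1: not p1 and p1 or not not (p1 or p3)
    = not not (p1 or p3)
    = p1 or p3
E2: p4 or p3 or (p4 or p3) and p1
    = p4 or p3
These differ: at p1=0, p3=0, p4=1, E1 = 0 but E2 = 1.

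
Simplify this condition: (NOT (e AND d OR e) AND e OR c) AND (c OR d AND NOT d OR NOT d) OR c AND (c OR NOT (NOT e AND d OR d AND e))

(NOT (e AND d OR e) AND e OR c) AND (c OR d AND NOT d OR NOT d) OR c AND (c OR NOT (NOT e AND d OR d AND e))
= (NOT (e AND d OR e) AND e OR c) AND (c OR d AND NOT d OR NOT d) OR c AND (c OR NOT d)   (distribution)
= (NOT e AND e OR c) AND (c OR d AND NOT d OR NOT d) OR c AND (c OR NOT d)   (absorption)
= c AND (c OR d AND NOT d OR NOT d) OR c AND (c OR NOT d)   (complement / identity)
= c AND (c OR NOT d) OR c AND (c OR NOT d)   (complement / identity)
= c AND (c OR NOT d)   (idempotence)
= c   (absorption)

c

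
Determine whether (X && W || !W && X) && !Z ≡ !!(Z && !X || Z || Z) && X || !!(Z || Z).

No

E1: (X && W || !W && X) && !Z
    = X && !Z   (distribution)
E2: !!(Z && !X || Z || Z) && X || !!(Z || Z)
    = !!(Z || Z) && X || !!(Z || Z)   (absorption)
    = !!(Z || Z)   (absorption)
    = !!Z   (idempotence)
    = Z   (double negation)
These differ: at W=0, X=1, Z=1, E1 = 0 but E2 = 1.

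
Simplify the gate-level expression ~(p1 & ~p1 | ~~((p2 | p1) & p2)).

~p2

~(p1 & ~p1 | ~~((p2 | p1) & p2))
= ~(p1 & ~p1 | ~~p2)
= ~(p1 & ~p1 | p2)
= ~p2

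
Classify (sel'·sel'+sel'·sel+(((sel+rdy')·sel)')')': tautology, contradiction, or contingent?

contradiction

(sel'·sel'+sel'·sel+(((sel+rdy')·sel)')')'
= (sel'+(((sel+rdy')·sel)')')'
= sel·((sel+rdy')·sel)'
= sel·sel'
= 0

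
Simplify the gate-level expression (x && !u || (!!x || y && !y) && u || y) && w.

(x && !u || (!!x || y && !y) && u || y) && w
= (x && !u || !!x && u || y) && w   [complement / identity]
= (x && !u || x && u || y) && w   [double negation]
= (x || y) && w   [distribution]

(x || y) && w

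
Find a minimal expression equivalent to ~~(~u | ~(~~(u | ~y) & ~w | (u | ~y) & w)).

~u

~~(~u | ~(~~(u | ~y) & ~w | (u | ~y) & w))
= ~~(~u | ~((u | ~y) & ~w | (u | ~y) & w))   — double negation
= ~~(~u | ~(u | ~y))   — distribution
= ~(u & (u | ~y))   — De Morgan
= ~u   — absorption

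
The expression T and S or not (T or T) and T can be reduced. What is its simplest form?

T and S

T and S or not (T or T) and T
= T and S or not T and T   (idempotence)
= T and S   (complement / identity)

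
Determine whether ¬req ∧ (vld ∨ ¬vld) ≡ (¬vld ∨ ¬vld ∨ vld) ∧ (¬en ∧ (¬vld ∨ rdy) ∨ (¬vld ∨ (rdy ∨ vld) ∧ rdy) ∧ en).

No

E1: ¬req ∧ (vld ∨ ¬vld)
    = ¬req   [complement / identity]
E2: (¬vld ∨ ¬vld ∨ vld) ∧ (¬en ∧ (¬vld ∨ rdy) ∨ (¬vld ∨ (rdy ∨ vld) ∧ rdy) ∧ en)
    = (¬vld ∨ ¬vld ∨ vld) ∧ (¬en ∧ (¬vld ∨ rdy) ∨ (¬vld ∨ rdy) ∧ en)   [absorption]
    = (¬vld ∨ ¬vld ∨ vld) ∧ (¬vld ∨ rdy)   [distribution]
    = (¬vld ∨ vld) ∧ (¬vld ∨ rdy)   [idempotence]
    = ¬vld ∨ rdy   [complement / identity]
These differ: at en=0, rdy=1, req=1, vld=0, E1 = 0 but E2 = 1.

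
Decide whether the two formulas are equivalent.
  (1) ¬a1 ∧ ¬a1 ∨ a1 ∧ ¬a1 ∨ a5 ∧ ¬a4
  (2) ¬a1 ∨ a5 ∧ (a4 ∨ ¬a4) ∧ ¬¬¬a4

E1: ¬a1 ∧ ¬a1 ∨ a1 ∧ ¬a1 ∨ a5 ∧ ¬a4
    = ¬a1 ∨ a5 ∧ ¬a4   [distribution]
E2: ¬a1 ∨ a5 ∧ (a4 ∨ ¬a4) ∧ ¬¬¬a4
    = ¬a1 ∨ a5 ∧ (a4 ∨ ¬a4) ∧ ¬a4   [double negation]
    = ¬a1 ∨ a5 ∧ ¬a4   [complement / identity]
Both reduce to ¬a1 ∨ a5 ∧ ¬a4, so they are equivalent.

Yes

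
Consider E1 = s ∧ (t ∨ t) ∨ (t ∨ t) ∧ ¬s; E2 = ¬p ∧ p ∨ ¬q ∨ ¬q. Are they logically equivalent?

No

E1: s ∧ (t ∨ t) ∨ (t ∨ t) ∧ ¬s
    = t ∨ t
    = t
E2: ¬p ∧ p ∨ ¬q ∨ ¬q
    = ¬q ∨ ¬q
    = ¬q
These differ: at p=0, q=0, s=0, t=0, E1 = 0 but E2 = 1.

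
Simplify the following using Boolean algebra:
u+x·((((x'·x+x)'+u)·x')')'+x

u+x

u+x·((((x'·x+x)'+u)·x')')'+x
= u+x·(((x'+u)·x')')'+x   [complement / identity]
= u+x·(x'+u)·x'+x   [double negation]
= u+x·x'+x   [absorption]
= u+x   [complement / identity]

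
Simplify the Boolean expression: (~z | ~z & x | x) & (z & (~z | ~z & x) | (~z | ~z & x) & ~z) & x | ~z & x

(~z | ~z & x | x) & (z & (~z | ~z & x) | (~z | ~z & x) & ~z) & x | ~z & x
= (~z | ~z & x | x) & (~z | ~z & x) & x | ~z & x   — distribution
= (~z | ~z & x) & x | ~z & x   — absorption
= ~z & x | ~z & x   — absorption
= ~z & x   — idempotence

~z & x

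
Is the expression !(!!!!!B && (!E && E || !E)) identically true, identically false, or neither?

!(!!!!!B && (!E && E || !E))
= !(!!!B && (!E && E || !E))
= !(!!!B && !E)
= !(!B && !E)
= B || E
This depends on B, E, so it is not a constant.

neither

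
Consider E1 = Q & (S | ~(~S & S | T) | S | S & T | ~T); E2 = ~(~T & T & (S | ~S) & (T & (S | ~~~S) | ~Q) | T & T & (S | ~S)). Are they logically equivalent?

E1: Q & (S | ~(~S & S | T) | S | S & T | ~T)
    = Q & (S | ~T | S | S & T | ~T)   — complement / identity
    = Q & (S | ~T | S | ~T)   — absorption
    = Q & (S | ~T)   — idempotence
E2: ~(~T & T & (S | ~S) & (T & (S | ~~~S) | ~Q) | T & T & (S | ~S))
    = ~(~T & T & (S | ~S) & (T & (S | ~S) | ~Q) | T & T & (S | ~S))   — double negation
    = ~(~T & T & (S | ~S) | T & T & (S | ~S))   — absorption
    = ~(T & (S | ~S))   — distribution
    = ~T   — complement / identity
These differ: at Q=0, S=1, T=0, E1 = 0 but E2 = 1.

No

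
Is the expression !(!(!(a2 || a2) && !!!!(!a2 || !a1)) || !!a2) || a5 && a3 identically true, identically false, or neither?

!(!(!(a2 || a2) && !!!!(!a2 || !a1)) || !!a2) || a5 && a3
= !(!(!a2 && !!!!(!a2 || !a1)) || !!a2) || a5 && a3   (idempotence)
= !(!(!a2 && !!(!a2 || !a1)) || !!a2) || a5 && a3   (double negation)
= !(!(!a2 && (!a2 || !a1)) || !!a2) || a5 && a3   (double negation)
= !(!!a2 || !!a2) || a5 && a3   (absorption)
= !!!a2 || a5 && a3   (idempotence)
= !a2 || a5 && a3   (double negation)
This depends on a2, a3, a5, so it is not a constant.

neither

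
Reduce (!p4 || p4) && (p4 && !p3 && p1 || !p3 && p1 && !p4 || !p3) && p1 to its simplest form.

!p3 && p1

(!p4 || p4) && (p4 && !p3 && p1 || !p3 && p1 && !p4 || !p3) && p1
= (p4 && !p3 && p1 || !p3 && p1 && !p4 || !p3) && p1   [complement / identity]
= (!p3 && p1 || !p3) && p1   [distribution]
= !p3 && p1   [absorption]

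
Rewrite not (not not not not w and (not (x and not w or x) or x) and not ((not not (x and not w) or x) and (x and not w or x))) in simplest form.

not (not not not not w and (not (x and not w or x) or x) and not ((not not (x and not w) or x) and (x and not w or x)))
= not (not not not not w and (not (x and not w or x) or x) and not ((x and not w or x) and (x and not w or x)))
= not (not not not not w and (not (x and not w or x) or x) and not (x and not w or x))
= not (not not not not w and not (x and not w or x))
= not (not not not not w and not x)
= not (not not w and not x)
= not w or x

not w or x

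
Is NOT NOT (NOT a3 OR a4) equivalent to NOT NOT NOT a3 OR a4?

Yes

E1: NOT NOT (NOT a3 OR a4)
    = NOT a3 OR a4
E2: NOT NOT NOT a3 OR a4
    = NOT a3 OR a4
Both reduce to NOT a3 OR a4, so they are equivalent.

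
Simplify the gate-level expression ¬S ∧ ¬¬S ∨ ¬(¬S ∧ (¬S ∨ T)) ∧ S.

S

¬S ∧ ¬¬S ∨ ¬(¬S ∧ (¬S ∨ T)) ∧ S
= ¬S ∧ ¬¬S ∨ ¬¬S ∧ S   — absorption
= ¬¬S   — distribution
= S   — double negation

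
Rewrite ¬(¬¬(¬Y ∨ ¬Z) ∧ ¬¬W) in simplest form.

¬(¬¬(¬Y ∨ ¬Z) ∧ ¬¬W)
= ¬(¬(Y ∧ Z) ∧ ¬¬W)   — De Morgan
= Y ∧ Z ∨ ¬W   — De Morgan

Y ∧ Z ∨ ¬W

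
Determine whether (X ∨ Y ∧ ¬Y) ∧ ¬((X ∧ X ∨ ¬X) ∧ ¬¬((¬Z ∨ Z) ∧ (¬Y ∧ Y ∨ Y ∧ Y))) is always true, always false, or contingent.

(X ∨ Y ∧ ¬Y) ∧ ¬((X ∧ X ∨ ¬X) ∧ ¬¬((¬Z ∨ Z) ∧ (¬Y ∧ Y ∨ Y ∧ Y)))
= (X ∨ Y ∧ ¬Y) ∧ ¬((X ∨ ¬X) ∧ ¬¬((¬Z ∨ Z) ∧ (¬Y ∧ Y ∨ Y ∧ Y)))   [idempotence]
= (X ∨ Y ∧ ¬Y) ∧ ¬¬¬((¬Z ∨ Z) ∧ (¬Y ∧ Y ∨ Y ∧ Y))   [complement / identity]
= (X ∨ Y ∧ ¬Y) ∧ ¬¬¬((¬Z ∨ Z) ∧ Y)   [distribution]
= (X ∨ Y ∧ ¬Y) ∧ ¬((¬Z ∨ Z) ∧ Y)   [double negation]
= X ∧ ¬((¬Z ∨ Z) ∧ Y)   [complement / identity]
= X ∧ ¬Y   [complement / identity]
This depends on X, Y, so it is not a constant.

contingent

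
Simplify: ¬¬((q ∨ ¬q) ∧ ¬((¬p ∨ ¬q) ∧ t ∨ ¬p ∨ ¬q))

p ∧ q

¬¬((q ∨ ¬q) ∧ ¬((¬p ∨ ¬q) ∧ t ∨ ¬p ∨ ¬q))
= ¬¬¬((¬p ∨ ¬q) ∧ t ∨ ¬p ∨ ¬q)   [complement / identity]
= ¬¬¬(¬p ∨ ¬q)   [absorption]
= ¬(¬p ∨ ¬q)   [double negation]
= p ∧ q   [De Morgan]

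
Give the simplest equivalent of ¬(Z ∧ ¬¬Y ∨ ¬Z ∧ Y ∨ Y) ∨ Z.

¬(Z ∧ ¬¬Y ∨ ¬Z ∧ Y ∨ Y) ∨ Z
= ¬(Z ∧ Y ∨ ¬Z ∧ Y ∨ Y) ∨ Z   (double negation)
= ¬(Y ∨ Y) ∨ Z   (distribution)
= ¬Y ∨ Z   (idempotence)

¬Y ∨ Z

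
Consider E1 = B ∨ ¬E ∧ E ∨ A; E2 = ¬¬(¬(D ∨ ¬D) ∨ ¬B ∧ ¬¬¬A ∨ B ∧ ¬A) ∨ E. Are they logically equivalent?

No

E1: B ∨ ¬E ∧ E ∨ A
    = B ∨ A   [complement / identity]
E2: ¬¬(¬(D ∨ ¬D) ∨ ¬B ∧ ¬¬¬A ∨ B ∧ ¬A) ∨ E
    = ¬¬(¬(D ∨ ¬D) ∨ ¬B ∧ ¬A ∨ B ∧ ¬A) ∨ E   [double negation]
    = ¬¬(¬(D ∨ ¬D) ∨ ¬A) ∨ E   [distribution]
    = ¬((D ∨ ¬D) ∧ A) ∨ E   [De Morgan]
    = ¬A ∨ E   [complement / identity]
These differ: at A=1, B=1, D=0, E=0, E1 = 1 but E2 = 0.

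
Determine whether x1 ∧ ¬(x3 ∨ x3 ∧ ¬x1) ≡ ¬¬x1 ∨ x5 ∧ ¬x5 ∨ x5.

No

E1: x1 ∧ ¬(x3 ∨ x3 ∧ ¬x1)
    = x1 ∧ ¬x3
E2: ¬¬x1 ∨ x5 ∧ ¬x5 ∨ x5
    = x1 ∨ x5 ∧ ¬x5 ∨ x5
    = x1 ∨ x5
These differ: at x1=1, x3=1, x5=1, E1 = 0 but E2 = 1.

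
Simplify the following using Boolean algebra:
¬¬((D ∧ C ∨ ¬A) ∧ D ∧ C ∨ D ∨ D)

¬¬((D ∧ C ∨ ¬A) ∧ D ∧ C ∨ D ∨ D)
= ¬¬(D ∧ C ∨ D ∨ D)
= ¬¬(D ∨ D)
= D ∨ D
= D

D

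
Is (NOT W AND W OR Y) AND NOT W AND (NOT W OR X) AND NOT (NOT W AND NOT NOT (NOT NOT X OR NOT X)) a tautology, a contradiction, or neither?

(NOT W AND W OR Y) AND NOT W AND (NOT W OR X) AND NOT (NOT W AND NOT NOT (NOT NOT X OR NOT X))
= (NOT W AND W OR Y) AND NOT W AND (NOT W OR X) AND NOT (NOT W AND NOT (NOT X AND X))   [De Morgan]
= (NOT W AND W OR Y) AND NOT W AND (NOT W OR X) AND (W OR NOT X AND X)   [De Morgan]
= (NOT W AND W OR Y) AND NOT W AND (NOT W OR X) AND W   [complement / identity]
= (NOT W AND W OR Y) AND NOT W AND W   [absorption]
= NOT W AND W   [absorption]
= FALSE   [complement]

contradiction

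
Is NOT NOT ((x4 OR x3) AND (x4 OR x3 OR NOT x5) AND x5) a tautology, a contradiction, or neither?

neither

NOT NOT ((x4 OR x3) AND (x4 OR x3 OR NOT x5) AND x5)
= (x4 OR x3) AND (x4 OR x3 OR NOT x5) AND x5   (double negation)
= (x4 OR x3) AND x5   (absorption)
This depends on x3, x4, x5, so it is not a constant.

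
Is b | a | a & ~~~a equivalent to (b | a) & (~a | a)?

Yes

E1: b | a | a & ~~~a
    = b | a | a & ~a   [double negation]
    = b | a   [complement / identity]
E2: (b | a) & (~a | a)
    = b | a   [complement / identity]
Both reduce to b | a, so they are equivalent.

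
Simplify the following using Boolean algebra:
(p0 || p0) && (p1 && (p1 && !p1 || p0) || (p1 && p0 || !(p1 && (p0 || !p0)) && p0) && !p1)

p0

(p0 || p0) && (p1 && (p1 && !p1 || p0) || (p1 && p0 || !(p1 && (p0 || !p0)) && p0) && !p1)
= p0 && (p1 && (p1 && !p1 || p0) || (p1 && p0 || !(p1 && (p0 || !p0)) && p0) && !p1)   — idempotence
= p0 && (p1 && (p1 && !p1 || p0) || (p1 && p0 || !p1 && p0) && !p1)   — complement / identity
= p0 && (p1 && (p1 && !p1 || p0) || p0 && !p1)   — distribution
= p0 && (p1 && p0 || p0 && !p1)   — complement / identity
= p0 && p0   — distribution
= p0   — idempotence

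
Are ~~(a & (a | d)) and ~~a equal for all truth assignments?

E1: ~~(a & (a | d))
    = ~~a   — absorption
    = a   — double negation
E2: ~~a
    = a   — double negation
Both reduce to a, so they are equivalent.

Yes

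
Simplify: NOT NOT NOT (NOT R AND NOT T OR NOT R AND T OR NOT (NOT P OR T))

R AND (NOT P OR T)

NOT NOT NOT (NOT R AND NOT T OR NOT R AND T OR NOT (NOT P OR T))
= NOT (NOT R AND NOT T OR NOT R AND T OR NOT (NOT P OR T))   — double negation
= NOT (NOT R OR NOT (NOT P OR T))   — distribution
= R AND (NOT P OR T)   — De Morgan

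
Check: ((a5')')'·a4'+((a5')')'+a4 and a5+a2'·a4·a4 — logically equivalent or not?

No

E1: ((a5')')'·a4'+((a5')')'+a4
    = ((a5')')'+a4
    = a5'+a4
E2: a5+a2'·a4·a4
    = a5+a2'·a4
These differ: at a2=1, a4=0, a5=1, E1 = 0 but E2 = 1.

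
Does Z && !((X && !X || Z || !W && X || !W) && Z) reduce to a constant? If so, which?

Z && !((X && !X || Z || !W && X || !W) && Z)
= Z && !((X && !X || Z || !W) && Z)   — absorption
= Z && !((Z || !W) && Z)   — complement / identity
= Z && !Z   — absorption
= false   — complement

yes, False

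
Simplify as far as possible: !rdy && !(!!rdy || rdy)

!rdy && !(!!rdy || rdy)
= !rdy && !(rdy || rdy)   — double negation
= !rdy && !rdy   — idempotence
= !rdy   — idempotence

!rdy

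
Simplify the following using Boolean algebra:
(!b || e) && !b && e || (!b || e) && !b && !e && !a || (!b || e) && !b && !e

(!b || e) && !b && e || (!b || e) && !b && !e && !a || (!b || e) && !b && !e
= (!b || e) && !b && e || (!b || e) && !b && !e
= (!b || e) && !b
= !b

!b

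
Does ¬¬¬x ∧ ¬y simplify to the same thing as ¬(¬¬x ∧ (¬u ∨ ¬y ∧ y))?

No

E1: ¬¬¬x ∧ ¬y
    = ¬x ∧ ¬y   [double negation]
E2: ¬(¬¬x ∧ (¬u ∨ ¬y ∧ y))
    = ¬(¬¬x ∧ ¬u)   [complement / identity]
    = ¬x ∨ u   [De Morgan]
These differ: at u=0, x=0, y=1, E1 = 0 but E2 = 1.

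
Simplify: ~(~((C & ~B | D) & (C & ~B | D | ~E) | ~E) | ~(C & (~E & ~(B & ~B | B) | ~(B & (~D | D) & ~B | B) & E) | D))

C & ~B | D

~(~((C & ~B | D) & (C & ~B | D | ~E) | ~E) | ~(C & (~E & ~(B & ~B | B) | ~(B & (~D | D) & ~B | B) & E) | D))
= ((C & ~B | D) & (C & ~B | D | ~E) | ~E) & (C & (~E & ~(B & ~B | B) | ~(B & (~D | D) & ~B | B) & E) | D)   [De Morgan]
= (C & ~B | D | ~E) & (C & (~E & ~(B & ~B | B) | ~(B & (~D | D) & ~B | B) & E) | D)   [absorption]
= (C & ~B | D | ~E) & (C & (~E & ~(B & ~B | B) | ~(B & ~B | B) & E) | D)   [complement / identity]
= (C & ~B | D | ~E) & (C & ~(B & ~B | B) | D)   [distribution]
= (C & ~B | D | ~E) & (C & ~B | D)   [complement / identity]
= C & ~B | D   [absorption]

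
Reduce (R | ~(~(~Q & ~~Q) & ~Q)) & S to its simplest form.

(R | Q) & S

(R | ~(~(~Q & ~~Q) & ~Q)) & S
= (R | ~(~(~Q & Q) & ~Q)) & S   (double negation)
= (R | ~Q & Q | Q) & S   (De Morgan)
= (R | Q) & S   (complement / identity)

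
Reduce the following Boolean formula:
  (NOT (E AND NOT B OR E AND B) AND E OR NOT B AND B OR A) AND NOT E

(NOT (E AND NOT B OR E AND B) AND E OR NOT B AND B OR A) AND NOT E
= (NOT E AND E OR NOT B AND B OR A) AND NOT E
= (NOT E AND E OR A) AND NOT E
= A AND NOT E

A AND NOT E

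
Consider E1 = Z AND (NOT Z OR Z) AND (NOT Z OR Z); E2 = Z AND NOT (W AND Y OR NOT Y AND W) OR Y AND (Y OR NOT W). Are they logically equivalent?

E1: Z AND (NOT Z OR Z) AND (NOT Z OR Z)
    = Z AND (NOT Z OR Z)   [complement / identity]
    = Z   [complement / identity]
E2: Z AND NOT (W AND Y OR NOT Y AND W) OR Y AND (Y OR NOT W)
    = Z AND NOT (W AND Y OR NOT Y AND W) OR Y   [absorption]
    = Z AND NOT W OR Y   [distribution]
These differ: at W=1, Y=1, Z=0, E1 = 0 but E2 = 1.

No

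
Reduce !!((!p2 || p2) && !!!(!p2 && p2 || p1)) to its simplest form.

!!((!p2 || p2) && !!!(!p2 && p2 || p1))
= (!p2 || p2) && !!!(!p2 && p2 || p1)   [double negation]
= (!p2 || p2) && !!!p1   [complement / identity]
= !!!p1   [complement / identity]
= !p1   [double negation]

!p1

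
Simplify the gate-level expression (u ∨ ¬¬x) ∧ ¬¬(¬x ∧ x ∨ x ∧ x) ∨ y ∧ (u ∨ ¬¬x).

(u ∨ ¬¬x) ∧ ¬¬(¬x ∧ x ∨ x ∧ x) ∨ y ∧ (u ∨ ¬¬x)
= (u ∨ ¬¬x) ∧ ¬¬x ∨ y ∧ (u ∨ ¬¬x)   [distribution]
= (u ∨ ¬¬x) ∧ (¬¬x ∨ y)   [distribution]
= ¬¬x ∨ u ∧ y   [distribution]
= x ∨ u ∧ y   [double negation]

x ∨ u ∧ y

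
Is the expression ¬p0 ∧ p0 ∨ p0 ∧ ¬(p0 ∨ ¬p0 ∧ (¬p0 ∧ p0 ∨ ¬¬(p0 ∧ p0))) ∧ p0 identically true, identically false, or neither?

identically false

¬p0 ∧ p0 ∨ p0 ∧ ¬(p0 ∨ ¬p0 ∧ (¬p0 ∧ p0 ∨ ¬¬(p0 ∧ p0))) ∧ p0
= (¬p0 ∨ ¬(p0 ∨ ¬p0 ∧ (¬p0 ∧ p0 ∨ ¬¬(p0 ∧ p0))) ∧ p0) ∧ p0
= (¬p0 ∨ ¬(p0 ∨ ¬p0 ∧ (¬p0 ∧ p0 ∨ p0 ∧ p0)) ∧ p0) ∧ p0
= (¬p0 ∨ ¬(p0 ∨ ¬p0 ∧ p0) ∧ p0) ∧ p0
= (¬p0 ∨ ¬p0 ∧ p0) ∧ p0
= ¬p0 ∧ p0
= False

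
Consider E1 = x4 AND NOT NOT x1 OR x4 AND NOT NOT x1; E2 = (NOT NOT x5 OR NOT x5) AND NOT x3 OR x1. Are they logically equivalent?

No

E1: x4 AND NOT NOT x1 OR x4 AND NOT NOT x1
    = x4 AND NOT NOT x1   [idempotence]
    = x4 AND x1   [double negation]
E2: (NOT NOT x5 OR NOT x5) AND NOT x3 OR x1
    = (x5 OR NOT x5) AND NOT x3 OR x1   [double negation]
    = NOT x3 OR x1   [complement / identity]
These differ: at x1=1, x3=0, x4=0, x5=0, E1 = 0 but E2 = 1.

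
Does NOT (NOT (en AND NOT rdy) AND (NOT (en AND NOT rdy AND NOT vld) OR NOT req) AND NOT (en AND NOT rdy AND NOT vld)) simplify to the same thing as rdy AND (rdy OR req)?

No

E1: NOT (NOT (en AND NOT rdy) AND (NOT (en AND NOT rdy AND NOT vld) OR NOT req) AND NOT (en AND NOT rdy AND NOT vld))
    = NOT (NOT (en AND NOT rdy) AND NOT (en AND NOT rdy AND NOT vld))   — absorption
    = en AND NOT rdy OR en AND NOT rdy AND NOT vld   — De Morgan
    = en AND NOT rdy   — absorption
E2: rdy AND (rdy OR req)
    = rdy   — absorption
These differ: at en=1, rdy=1, req=1, vld=0, E1 = 0 but E2 = 1.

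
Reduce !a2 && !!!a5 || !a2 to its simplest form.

!a2 && !!!a5 || !a2
= !a2 && !a5 || !a2   — double negation
= !a2   — absorption

!a2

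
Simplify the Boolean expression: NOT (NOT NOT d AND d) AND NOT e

NOT d AND NOT e

NOT (NOT NOT d AND d) AND NOT e
= NOT (d AND d) AND NOT e   (double negation)
= NOT d AND NOT e   (idempotence)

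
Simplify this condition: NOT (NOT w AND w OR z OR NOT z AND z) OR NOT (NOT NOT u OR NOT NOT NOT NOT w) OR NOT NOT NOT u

NOT (NOT w AND w OR z OR NOT z AND z) OR NOT (NOT NOT u OR NOT NOT NOT NOT w) OR NOT NOT NOT u
= NOT (z OR NOT z AND z) OR NOT (NOT NOT u OR NOT NOT NOT NOT w) OR NOT NOT NOT u   (complement / identity)
= NOT (z OR NOT z AND z) OR NOT u AND NOT NOT NOT w OR NOT NOT NOT u   (De Morgan)
= NOT (z OR NOT z AND z) OR NOT u AND NOT NOT NOT w OR NOT u   (double negation)
= NOT (z OR NOT z AND z) OR NOT u AND NOT w OR NOT u   (double negation)
= NOT (z OR NOT z AND z) OR NOT u   (absorption)
= NOT z OR NOT u   (complement / identity)

NOT z OR NOT u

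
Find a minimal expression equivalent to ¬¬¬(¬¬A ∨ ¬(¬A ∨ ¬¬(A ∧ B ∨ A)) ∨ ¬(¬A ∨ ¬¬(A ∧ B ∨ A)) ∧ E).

¬A

¬¬¬(¬¬A ∨ ¬(¬A ∨ ¬¬(A ∧ B ∨ A)) ∨ ¬(¬A ∨ ¬¬(A ∧ B ∨ A)) ∧ E)
= ¬¬¬(¬¬A ∨ ¬(¬A ∨ ¬¬(A ∧ B ∨ A)))   (absorption)
= ¬¬¬(¬¬A ∨ ¬(¬A ∨ ¬¬A))   (absorption)
= ¬¬¬(¬¬A ∨ A ∧ ¬A)   (De Morgan)
= ¬¬¬(A ∨ A ∧ ¬A)   (double negation)
= ¬¬¬A   (complement / identity)
= ¬A   (double negation)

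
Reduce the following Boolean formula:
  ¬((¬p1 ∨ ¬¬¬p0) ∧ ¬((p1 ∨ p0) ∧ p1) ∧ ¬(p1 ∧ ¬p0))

p1

¬((¬p1 ∨ ¬¬¬p0) ∧ ¬((p1 ∨ p0) ∧ p1) ∧ ¬(p1 ∧ ¬p0))
= ¬((¬p1 ∨ ¬p0) ∧ ¬((p1 ∨ p0) ∧ p1) ∧ ¬(p1 ∧ ¬p0))   [double negation]
= ¬((¬p1 ∨ ¬p0) ∧ ¬p1 ∧ ¬(p1 ∧ ¬p0))   [absorption]
= ¬(¬p1 ∧ ¬(p1 ∧ ¬p0))   [absorption]
= p1 ∨ p1 ∧ ¬p0   [De Morgan]
= p1   [absorption]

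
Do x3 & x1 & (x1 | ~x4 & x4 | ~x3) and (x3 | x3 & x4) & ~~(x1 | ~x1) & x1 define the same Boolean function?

Yes

E1: x3 & x1 & (x1 | ~x4 & x4 | ~x3)
    = x3 & x1 & (x1 | ~x3)   (complement / identity)
    = x3 & x1   (absorption)
E2: (x3 | x3 & x4) & ~~(x1 | ~x1) & x1
    = (x3 | x3 & x4) & (x1 | ~x1) & x1   (double negation)
    = x3 & (x1 | ~x1) & x1   (absorption)
    = x3 & x1   (complement / identity)
Both reduce to x3 & x1, so they are equivalent.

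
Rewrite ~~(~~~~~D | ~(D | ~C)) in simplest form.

~~(~~~~~D | ~(D | ~C))
= ~~(~~~D | ~(D | ~C))
= ~~(~D | ~(D | ~C))
= ~(D & (D | ~C))
= ~D

~D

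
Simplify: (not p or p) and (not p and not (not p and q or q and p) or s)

(not p or p) and (not p and not (not p and q or q and p) or s)
= not p and not (not p and q or q and p) or s
= not p and not q or s

not p and not q or s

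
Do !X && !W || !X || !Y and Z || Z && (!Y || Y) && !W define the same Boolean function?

E1: !X && !W || !X || !Y
    = !X || !Y   — absorption
E2: Z || Z && (!Y || Y) && !W
    = Z || Z && !W   — complement / identity
    = Z   — absorption
These differ: at W=1, X=0, Y=0, Z=0, E1 = 1 but E2 = 0.

No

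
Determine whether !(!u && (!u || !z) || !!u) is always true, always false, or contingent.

always false

!(!u && (!u || !z) || !!u)
= !(!u || !!u)   (absorption)
= u && !u   (De Morgan)
= false   (complement)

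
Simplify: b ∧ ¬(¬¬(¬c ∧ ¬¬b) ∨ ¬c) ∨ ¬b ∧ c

c

b ∧ ¬(¬¬(¬c ∧ ¬¬b) ∨ ¬c) ∨ ¬b ∧ c
= b ∧ ¬(¬c ∧ ¬¬b) ∧ c ∨ ¬b ∧ c   — De Morgan
= b ∧ (c ∨ ¬b) ∧ c ∨ ¬b ∧ c   — De Morgan
= b ∧ c ∨ ¬b ∧ c   — absorption
= c   — distribution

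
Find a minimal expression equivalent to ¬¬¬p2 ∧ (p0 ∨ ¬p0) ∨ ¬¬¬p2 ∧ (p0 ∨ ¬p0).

¬¬¬p2 ∧ (p0 ∨ ¬p0) ∨ ¬¬¬p2 ∧ (p0 ∨ ¬p0)
= ¬¬¬p2 ∧ (p0 ∨ ¬p0)   — idempotence
= ¬p2 ∧ (p0 ∨ ¬p0)   — double negation
= ¬p2   — complement / identity

¬p2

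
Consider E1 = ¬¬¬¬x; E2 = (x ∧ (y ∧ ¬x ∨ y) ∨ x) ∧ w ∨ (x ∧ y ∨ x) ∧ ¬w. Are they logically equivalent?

E1: ¬¬¬¬x
    = ¬¬x   [double negation]
    = x   [double negation]
E2: (x ∧ (y ∧ ¬x ∨ y) ∨ x) ∧ w ∨ (x ∧ y ∨ x) ∧ ¬w
    = (x ∧ y ∨ x) ∧ w ∨ (x ∧ y ∨ x) ∧ ¬w   [absorption]
    = x ∧ y ∨ x   [distribution]
    = x   [absorption]
Both reduce to x, so they are equivalent.

Yes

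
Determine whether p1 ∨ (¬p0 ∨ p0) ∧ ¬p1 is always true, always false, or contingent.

always true

p1 ∨ (¬p0 ∨ p0) ∧ ¬p1
= p1 ∨ ¬p1   [complement / identity]
= True   [complement]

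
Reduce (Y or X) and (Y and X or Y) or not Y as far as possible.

True

(Y or X) and (Y and X or Y) or not Y
= (Y or X) and Y or not Y   (absorption)
= Y or not Y   (absorption)
= True   (complement)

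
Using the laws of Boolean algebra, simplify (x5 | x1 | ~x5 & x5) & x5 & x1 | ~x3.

(x5 | x1 | ~x5 & x5) & x5 & x1 | ~x3
= (x5 | x1) & x5 & x1 | ~x3   (complement / identity)
= x5 & x1 | ~x3   (absorption)

x5 & x1 | ~x3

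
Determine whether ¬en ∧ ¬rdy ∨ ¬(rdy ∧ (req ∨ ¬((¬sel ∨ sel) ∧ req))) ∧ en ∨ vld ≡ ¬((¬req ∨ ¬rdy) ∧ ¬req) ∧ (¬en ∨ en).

No

E1: ¬en ∧ ¬rdy ∨ ¬(rdy ∧ (req ∨ ¬((¬sel ∨ sel) ∧ req))) ∧ en ∨ vld
    = ¬en ∧ ¬rdy ∨ ¬(rdy ∧ (req ∨ ¬req)) ∧ en ∨ vld   — complement / identity
    = ¬en ∧ ¬rdy ∨ ¬rdy ∧ en ∨ vld   — complement / identity
    = ¬rdy ∨ vld   — distribution
E2: ¬((¬req ∨ ¬rdy) ∧ ¬req) ∧ (¬en ∨ en)
    = ¬((¬req ∨ ¬rdy) ∧ ¬req)   — complement / identity
    = ¬¬req   — absorption
    = req   — double negation
These differ: at en=0, rdy=0, req=0, sel=0, vld=1, E1 = 1 but E2 = 0.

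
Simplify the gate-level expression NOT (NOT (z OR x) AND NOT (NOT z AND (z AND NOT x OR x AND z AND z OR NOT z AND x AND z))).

NOT (NOT (z OR x) AND NOT (NOT z AND (z AND NOT x OR x AND z AND z OR NOT z AND x AND z)))
= NOT (NOT (z OR x) AND NOT (NOT z AND (z AND NOT x OR x AND z)))   — distribution
= z OR x OR NOT z AND (z AND NOT x OR x AND z)   — De Morgan
= z OR x OR NOT z AND z   — distribution
= z OR x   — complement / identity

z OR x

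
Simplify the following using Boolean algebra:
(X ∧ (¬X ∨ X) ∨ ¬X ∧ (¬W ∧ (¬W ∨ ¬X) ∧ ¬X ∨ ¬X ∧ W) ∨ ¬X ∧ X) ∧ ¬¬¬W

(X ∧ (¬X ∨ X) ∨ ¬X ∧ (¬W ∧ (¬W ∨ ¬X) ∧ ¬X ∨ ¬X ∧ W) ∨ ¬X ∧ X) ∧ ¬¬¬W
= (X ∧ (¬X ∨ X) ∨ ¬X ∧ (¬W ∧ ¬X ∨ ¬X ∧ W) ∨ ¬X ∧ X) ∧ ¬¬¬W   (absorption)
= (X ∧ (¬X ∨ X) ∨ ¬X ∧ ¬X ∨ ¬X ∧ X) ∧ ¬¬¬W   (distribution)
= (X ∧ (¬X ∨ X) ∨ (¬X ∨ X) ∧ ¬X) ∧ ¬¬¬W   (distribution)
= (¬X ∨ X) ∧ ¬¬¬W   (distribution)
= (¬X ∨ X) ∧ ¬W   (double negation)
= ¬W   (complement / identity)

¬W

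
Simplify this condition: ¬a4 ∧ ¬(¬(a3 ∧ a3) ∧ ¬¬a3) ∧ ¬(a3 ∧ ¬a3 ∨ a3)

¬a4 ∧ ¬(¬(a3 ∧ a3) ∧ ¬¬a3) ∧ ¬(a3 ∧ ¬a3 ∨ a3)
= ¬a4 ∧ (a3 ∧ a3 ∨ ¬a3) ∧ ¬(a3 ∧ ¬a3 ∨ a3)   — De Morgan
= ¬a4 ∧ (a3 ∨ ¬a3) ∧ ¬(a3 ∧ ¬a3 ∨ a3)   — idempotence
= ¬a4 ∧ (a3 ∨ ¬a3) ∧ ¬a3   — complement / identity
= ¬a4 ∧ ¬a3   — complement / identity

¬a4 ∧ ¬a3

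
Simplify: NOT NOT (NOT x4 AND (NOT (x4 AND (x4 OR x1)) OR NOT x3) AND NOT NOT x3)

NOT NOT (NOT x4 AND (NOT (x4 AND (x4 OR x1)) OR NOT x3) AND NOT NOT x3)
= NOT NOT (NOT x4 AND (NOT x4 OR NOT x3) AND NOT NOT x3)   — absorption
= NOT NOT (NOT x4 AND (NOT x4 OR NOT x3) AND x3)   — double negation
= NOT NOT (NOT x4 AND x3)   — absorption
= NOT x4 AND x3   — double negation

NOT x4 AND x3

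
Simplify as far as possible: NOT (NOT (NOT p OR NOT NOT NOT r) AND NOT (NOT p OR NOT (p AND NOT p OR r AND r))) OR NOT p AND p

NOT (NOT (NOT p OR NOT NOT NOT r) AND NOT (NOT p OR NOT (p AND NOT p OR r AND r))) OR NOT p AND p
= NOT (NOT (NOT p OR NOT NOT NOT r) AND NOT (NOT p OR NOT (r AND r))) OR NOT p AND p   — complement / identity
= NOT (NOT (NOT p OR NOT r) AND NOT (NOT p OR NOT (r AND r))) OR NOT p AND p   — double negation
= NOT p OR NOT r OR NOT p OR NOT (r AND r) OR NOT p AND p   — De Morgan
= NOT p OR NOT r OR NOT p OR NOT r OR NOT p AND p   — idempotence
= NOT p OR NOT r OR NOT p OR NOT r   — complement / identity
= NOT p OR NOT r   — idempotence

NOT p OR NOT r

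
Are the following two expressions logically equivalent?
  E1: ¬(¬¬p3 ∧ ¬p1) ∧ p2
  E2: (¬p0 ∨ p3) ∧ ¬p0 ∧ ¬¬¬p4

No

E1: ¬(¬¬p3 ∧ ¬p1) ∧ p2
    = (¬p3 ∨ p1) ∧ p2   (De Morgan)
E2: (¬p0 ∨ p3) ∧ ¬p0 ∧ ¬¬¬p4
    = ¬p0 ∧ ¬¬¬p4   (absorption)
    = ¬p0 ∧ ¬p4   (double negation)
These differ: at p0=0, p1=1, p2=0, p3=0, p4=0, E1 = 0 but E2 = 1.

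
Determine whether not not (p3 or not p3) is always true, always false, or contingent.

always true

not not (p3 or not p3)
= p3 or not p3   (double negation)
= True   (complement)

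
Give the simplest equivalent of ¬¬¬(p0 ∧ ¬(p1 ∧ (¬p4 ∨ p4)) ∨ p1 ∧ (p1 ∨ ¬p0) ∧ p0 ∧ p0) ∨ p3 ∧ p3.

¬p0 ∨ p3

¬¬¬(p0 ∧ ¬(p1 ∧ (¬p4 ∨ p4)) ∨ p1 ∧ (p1 ∨ ¬p0) ∧ p0 ∧ p0) ∨ p3 ∧ p3
= ¬¬¬(p0 ∧ ¬(p1 ∧ (¬p4 ∨ p4)) ∨ p1 ∧ (p1 ∨ ¬p0) ∧ p0 ∧ p0) ∨ p3   [idempotence]
= ¬(p0 ∧ ¬(p1 ∧ (¬p4 ∨ p4)) ∨ p1 ∧ (p1 ∨ ¬p0) ∧ p0 ∧ p0) ∨ p3   [double negation]
= ¬(p0 ∧ ¬(p1 ∧ (¬p4 ∨ p4)) ∨ p1 ∧ p0 ∧ p0) ∨ p3   [absorption]
= ¬(p0 ∧ ¬p1 ∨ p1 ∧ p0 ∧ p0) ∨ p3   [complement / identity]
= ¬(p0 ∧ ¬p1 ∨ p1 ∧ p0) ∨ p3   [idempotence]
= ¬p0 ∨ p3   [distribution]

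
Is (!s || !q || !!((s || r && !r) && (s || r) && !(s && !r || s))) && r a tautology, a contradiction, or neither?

(!s || !q || !!((s || r && !r) && (s || r) && !(s && !r || s))) && r
= (!s || !q || !!((s || r && !r) && (s || r) && !s)) && r   (absorption)
= (!s || !q || !!(s && (s || r) && !s)) && r   (complement / identity)
= (!s || !q || !!(s && !s)) && r   (absorption)
= (!s || !q || s && !s) && r   (double negation)
= (!s || !q) && r   (complement / identity)
This depends on q, r, s, so it is not a constant.

neither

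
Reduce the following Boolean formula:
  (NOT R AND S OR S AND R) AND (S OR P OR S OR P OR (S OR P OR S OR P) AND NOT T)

(NOT R AND S OR S AND R) AND (S OR P OR S OR P OR (S OR P OR S OR P) AND NOT T)
= S AND (S OR P OR S OR P OR (S OR P OR S OR P) AND NOT T)   [distribution]
= S AND (S OR P OR S OR P)   [absorption]
= S AND (S OR P)   [idempotence]
= S   [absorption]

S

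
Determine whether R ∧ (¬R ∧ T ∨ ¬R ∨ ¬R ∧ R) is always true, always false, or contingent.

always false

R ∧ (¬R ∧ T ∨ ¬R ∨ ¬R ∧ R)
= R ∧ (¬R ∧ T ∨ ¬R)   — complement / identity
= R ∧ ¬R   — absorption
= False   — complement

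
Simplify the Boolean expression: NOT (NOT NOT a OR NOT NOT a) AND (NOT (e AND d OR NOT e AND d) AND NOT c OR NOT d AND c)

NOT (NOT NOT a OR NOT NOT a) AND (NOT (e AND d OR NOT e AND d) AND NOT c OR NOT d AND c)
= NOT NOT NOT a AND (NOT (e AND d OR NOT e AND d) AND NOT c OR NOT d AND c)   — idempotence
= NOT NOT NOT a AND (NOT d AND NOT c OR NOT d AND c)   — distribution
= NOT NOT NOT a AND NOT d   — distribution
= NOT a AND NOT d   — double negation

NOT a AND NOT d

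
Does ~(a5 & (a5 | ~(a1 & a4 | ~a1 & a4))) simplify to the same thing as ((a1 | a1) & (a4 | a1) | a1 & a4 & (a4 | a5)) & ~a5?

No

E1: ~(a5 & (a5 | ~(a1 & a4 | ~a1 & a4)))
    = ~(a5 & (a5 | ~a4))   [distribution]
    = ~a5   [absorption]
E2: ((a1 | a1) & (a4 | a1) | a1 & a4 & (a4 | a5)) & ~a5
    = (a1 | a1 & a4 | a1 & a4 & (a4 | a5)) & ~a5   [distribution]
    = (a1 | a1 & a4 & (a4 | a5)) & ~a5   [absorption]
    = (a1 | a1 & a4) & ~a5   [absorption]
    = a1 & ~a5   [absorption]
These differ: at a1=0, a4=1, a5=0, E1 = 1 but E2 = 0.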